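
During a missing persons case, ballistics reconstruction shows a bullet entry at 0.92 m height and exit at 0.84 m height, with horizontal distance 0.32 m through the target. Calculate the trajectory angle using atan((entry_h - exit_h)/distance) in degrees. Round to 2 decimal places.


Bullet trajectory angle:
Height difference = 0.92 - 0.84 = 0.08 m
angle = atan(0.08 / 0.32)
angle = atan(0.25)
angle = 14.04 degrees

14.04


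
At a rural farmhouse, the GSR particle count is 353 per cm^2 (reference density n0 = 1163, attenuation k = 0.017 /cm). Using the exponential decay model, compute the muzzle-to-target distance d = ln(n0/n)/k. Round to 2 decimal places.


GSR distance calculation:
n0/n = 1163 / 353 = 3.294618
ln(n0/n) = 1.19229
d = 1.19229 / 0.017 = 70.13 cm

70.13


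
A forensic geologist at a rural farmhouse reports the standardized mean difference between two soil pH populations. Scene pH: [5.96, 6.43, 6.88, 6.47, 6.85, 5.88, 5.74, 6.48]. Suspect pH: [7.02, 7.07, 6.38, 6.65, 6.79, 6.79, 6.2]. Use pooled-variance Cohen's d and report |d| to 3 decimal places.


Pooled-variance Cohen's d for soil pH comparison:
Scene mean = 50.69 / 8 = 6.33625
Suspect mean = 46.9 / 7 = 6.7
Scene sample variance s_s^2 = 0.187455
Suspect sample variance s_c^2 = 0.101733
Pooled variance = ((n_s-1)*s_s^2 + (n_c-1)*s_c^2) / (n_s + n_c - 2) = 0.147891
Pooled SD = sqrt(0.147891) = 0.384566
Mean difference = -0.36375
|d| = |-0.36375| / 0.384566 = 0.946

0.946


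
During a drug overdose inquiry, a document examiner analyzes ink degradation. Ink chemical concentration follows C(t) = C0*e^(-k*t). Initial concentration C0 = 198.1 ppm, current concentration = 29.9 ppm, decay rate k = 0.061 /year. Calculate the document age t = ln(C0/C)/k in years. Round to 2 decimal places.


Document age estimation:
C0/C = 198.1 / 29.9 = 6.625418
ln(C0/C) = 1.890913
t = 1.890913 / 0.061 = 31.00 years

31.00


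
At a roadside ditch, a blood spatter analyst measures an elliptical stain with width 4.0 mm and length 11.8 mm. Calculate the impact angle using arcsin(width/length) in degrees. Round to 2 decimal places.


Blood spatter impact angle calculation:
width / length = 4.0 / 11.8 = 0.338983
angle = arcsin(0.338983)
angle = 19.81 degrees

19.81


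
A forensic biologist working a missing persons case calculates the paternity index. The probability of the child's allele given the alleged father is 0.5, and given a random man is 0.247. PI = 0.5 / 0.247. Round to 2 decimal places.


Paternity Index calculation:
PI = P(allele|father) / P(allele|random)
PI = 0.5 / 0.247
PI = 2.02

2.02


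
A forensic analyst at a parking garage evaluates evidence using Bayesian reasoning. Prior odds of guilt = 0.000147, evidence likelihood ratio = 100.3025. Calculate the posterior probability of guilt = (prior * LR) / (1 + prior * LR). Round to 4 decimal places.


Bayesian evidence evaluation:
Posterior odds = prior_odds * LR = 0.000147 * 100.3025 = 0.01474447
Posterior probability = posterior_odds / (1 + posterior_odds)
= 0.01474447 / (1 + 0.01474447)
= 0.01474447 / 1.01474447
= 0.0145

0.0145


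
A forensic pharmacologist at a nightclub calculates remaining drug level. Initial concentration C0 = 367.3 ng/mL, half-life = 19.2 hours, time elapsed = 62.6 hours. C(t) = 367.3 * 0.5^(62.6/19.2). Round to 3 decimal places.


Drug concentration decay:
Number of half-lives = t / t_half = 62.6 / 19.2 = 3.260417
Decay factor = 0.5^3.260417 = 0.10435582
C(t) = 367.3 * 0.10435582 = 38.330 ng/mL

38.330


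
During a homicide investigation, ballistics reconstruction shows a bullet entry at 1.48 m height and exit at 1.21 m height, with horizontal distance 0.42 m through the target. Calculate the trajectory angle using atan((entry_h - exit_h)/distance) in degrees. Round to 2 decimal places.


Bullet trajectory angle:
Height difference = 1.48 - 1.21 = 0.27 m
angle = atan(0.27 / 0.42)
angle = atan(0.642857)
angle = 32.74 degrees

32.74


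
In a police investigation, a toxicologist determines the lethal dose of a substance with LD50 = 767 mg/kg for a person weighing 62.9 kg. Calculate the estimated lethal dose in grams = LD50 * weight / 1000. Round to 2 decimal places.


Lethal dose calculation:
Lethal dose = LD50 * body_weight / 1000
= 767 * 62.9 / 1000
= 48244.3 / 1000
= 48.24 g

48.24


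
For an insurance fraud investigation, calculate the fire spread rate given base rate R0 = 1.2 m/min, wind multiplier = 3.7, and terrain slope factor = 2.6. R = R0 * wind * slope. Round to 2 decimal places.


Fire spread rate calculation:
R = R0 * wind_factor * slope_factor
= 1.2 * 3.7 * 2.6
= 4.44 * 2.6
= 11.54 m/min

11.54


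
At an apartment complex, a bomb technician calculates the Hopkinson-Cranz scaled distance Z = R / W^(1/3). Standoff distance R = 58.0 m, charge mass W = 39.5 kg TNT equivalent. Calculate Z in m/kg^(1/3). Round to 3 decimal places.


Scaled distance calculation:
W^(1/3) = 39.5^(1/3) = 3.405642
Z = R / W^(1/3) = 58.0 / 3.405642
Z = 17.031 m/kg^(1/3)

17.031


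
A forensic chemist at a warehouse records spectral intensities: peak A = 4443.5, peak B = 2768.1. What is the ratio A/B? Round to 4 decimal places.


Spectral peak ratio:
Peak A = 4443.5 counts
Peak B = 2768.1 counts
Ratio = 4443.5 / 2768.1 = 1.6053

1.6053


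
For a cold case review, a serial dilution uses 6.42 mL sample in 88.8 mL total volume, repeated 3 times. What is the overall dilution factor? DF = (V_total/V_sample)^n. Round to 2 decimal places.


Dilution factor calculation:
Single dilution = V_total / V_sample = 88.8 / 6.42 ≈ 13.831776
Number of dilutions = 3
Total DF = (88.8 / 6.42)^3 (full precision, rounded at the end) = 2646.27

2646.27


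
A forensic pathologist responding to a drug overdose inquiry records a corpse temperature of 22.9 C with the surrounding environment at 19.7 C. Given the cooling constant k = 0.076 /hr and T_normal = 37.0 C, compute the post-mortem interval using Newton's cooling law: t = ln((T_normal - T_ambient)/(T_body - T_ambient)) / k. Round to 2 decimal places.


Using Newton's law of cooling:
t = ln((T_normal - T_ambient) / (T_body - T_ambient)) / k
T_normal - T_ambient = 17.3
T_body - T_ambient = 3.2
Ratio = 5.40625
ln(ratio) = 1.687556
t = 1.687556 / 0.076 = 22.20 hours

22.20


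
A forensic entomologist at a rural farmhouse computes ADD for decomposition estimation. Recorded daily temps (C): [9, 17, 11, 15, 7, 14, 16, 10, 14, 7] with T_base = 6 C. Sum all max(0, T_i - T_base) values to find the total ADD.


Computing ADD day by day:
Day 1: max(0, 9 - 6) = 3
Day 2: max(0, 17 - 6) = 11
Day 3: max(0, 11 - 6) = 5
Day 4: max(0, 15 - 6) = 9
Day 5: max(0, 7 - 6) = 1
Day 6: max(0, 14 - 6) = 8
Day 7: max(0, 16 - 6) = 10
Day 8: max(0, 10 - 6) = 4
Day 9: max(0, 14 - 6) = 8
Day 10: max(0, 7 - 6) = 1
Total ADD = 60

60


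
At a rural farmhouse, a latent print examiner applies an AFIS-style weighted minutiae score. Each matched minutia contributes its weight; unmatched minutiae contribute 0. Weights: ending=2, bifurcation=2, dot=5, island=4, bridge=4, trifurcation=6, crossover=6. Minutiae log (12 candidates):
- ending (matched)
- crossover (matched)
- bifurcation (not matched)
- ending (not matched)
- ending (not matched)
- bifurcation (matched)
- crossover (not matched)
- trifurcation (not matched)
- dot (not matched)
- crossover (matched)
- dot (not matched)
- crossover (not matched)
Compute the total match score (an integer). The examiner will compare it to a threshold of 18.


Weighted minutiae match score:
  ending: matched, +2 (running total 2)
  crossover: matched, +6 (running total 8)
  bifurcation: not matched, +0
  ending: not matched, +0
  ending: not matched, +0
  bifurcation: matched, +2 (running total 10)
  crossover: not matched, +0
  trifurcation: not matched, +0
  dot: not matched, +0
  crossover: matched, +6 (running total 16)
  dot: not matched, +0
  crossover: not matched, +0
Total score = 16
Threshold = 18; verdict = inconclusive

16


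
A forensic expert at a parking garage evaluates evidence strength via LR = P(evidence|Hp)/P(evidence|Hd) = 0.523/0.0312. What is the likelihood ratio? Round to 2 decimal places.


Likelihood ratio calculation:
LR = P(E|Hp) / P(E|Hd)
LR = 0.523 / 0.0312
LR = 16.76

16.76


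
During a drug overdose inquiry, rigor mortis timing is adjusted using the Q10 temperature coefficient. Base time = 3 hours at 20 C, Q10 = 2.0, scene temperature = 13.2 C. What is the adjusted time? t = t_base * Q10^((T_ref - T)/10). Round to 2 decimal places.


Rigor mortis time adjustment:
Exponent = (T_ref - T_actual) / 10 = (20 - 13.2) / 10 = 0.68
Q10 factor = 2.0^0.68 = 1.60214
t_adjusted = 3 * 1.60214 = 4.81 hours

4.81


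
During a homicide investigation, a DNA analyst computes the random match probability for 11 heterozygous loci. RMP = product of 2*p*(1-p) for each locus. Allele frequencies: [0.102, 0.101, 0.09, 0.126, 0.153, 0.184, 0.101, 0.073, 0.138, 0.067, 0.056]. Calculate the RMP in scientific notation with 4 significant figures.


Computing RMP for 11 loci:
Locus 1: 2 * 0.102 * 0.898 = 0.183192
Locus 2: 2 * 0.101 * 0.899 = 0.181598
Locus 3: 2 * 0.09 * 0.91 = 0.1638
Locus 4: 2 * 0.126 * 0.874 = 0.220248
Locus 5: 2 * 0.153 * 0.847 = 0.259182
Locus 6: 2 * 0.184 * 0.816 = 0.300288
Locus 7: 2 * 0.101 * 0.899 = 0.181598
Locus 8: 2 * 0.073 * 0.927 = 0.135342
Locus 9: 2 * 0.138 * 0.862 = 0.237912
Locus 10: 2 * 0.067 * 0.933 = 0.125022
Locus 11: 2 * 0.056 * 0.944 = 0.105728
RMP = 7.220e-09

7.220e-09


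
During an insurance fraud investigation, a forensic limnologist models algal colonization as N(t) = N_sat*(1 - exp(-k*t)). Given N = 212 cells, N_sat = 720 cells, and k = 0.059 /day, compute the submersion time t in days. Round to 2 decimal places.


PMSI from diatom colonization curve:
N / N_sat = 212 / 720 = 0.294444
1 - N/N_sat = 0.705556
ln(1 - N/N_sat) = -0.348769
t = -ln(1 - N/N_sat) / k = -(-0.348769) / 0.059 = 5.91 days

5.91


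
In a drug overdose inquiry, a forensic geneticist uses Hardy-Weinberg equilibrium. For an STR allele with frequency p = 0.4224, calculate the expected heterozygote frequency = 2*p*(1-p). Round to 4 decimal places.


Hardy-Weinberg heterozygote frequency:
q = 1 - p = 1 - 0.4224 = 0.5776
2pq = 2 * 0.4224 * 0.5776 = 0.4880

0.4880


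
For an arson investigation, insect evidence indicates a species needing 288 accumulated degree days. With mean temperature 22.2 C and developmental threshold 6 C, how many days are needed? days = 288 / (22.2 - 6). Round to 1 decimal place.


Insect development time:
Effective temperature = avg_temp - T_base = 22.2 - 6 = 16.2 C
Days = ADD / effective_temp = 288 / 16.2 = 17.8 days

17.8


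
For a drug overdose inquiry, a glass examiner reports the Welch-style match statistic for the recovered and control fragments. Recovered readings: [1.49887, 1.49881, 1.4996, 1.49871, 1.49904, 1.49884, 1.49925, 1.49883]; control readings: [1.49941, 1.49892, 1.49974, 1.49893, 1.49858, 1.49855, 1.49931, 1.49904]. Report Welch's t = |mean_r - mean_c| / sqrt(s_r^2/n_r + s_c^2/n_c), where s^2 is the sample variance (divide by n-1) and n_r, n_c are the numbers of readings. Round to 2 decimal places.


Welch's t-criterion for glass RI comparison:
Recovered mean = sum / n_r = 11.99195 / 8 = 1.4989937
Control mean = sum / n_c = 11.99248 / 8 = 1.49906
Recovered sample variance s_r^2 = 8.79125e-08
Control sample variance s_c^2 = 1.67829e-07
Welch SE (unpooled) = sqrt(s_r^2/n_r + s_c^2/n_c) = sqrt(1.09891e-08 + 2.09786e-08) = sqrt(3.19677e-08) = 0.000178795
|mean_r - mean_c| = 6.625e-05
t = 6.625e-05 / 0.000178795 = 0.37

0.37


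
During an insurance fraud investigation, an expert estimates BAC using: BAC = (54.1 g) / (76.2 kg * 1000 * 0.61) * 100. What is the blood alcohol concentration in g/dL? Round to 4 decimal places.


Applying the Widmark formula:
BAC = (dose_g / (body_wt * 1000 * r)) * 100
Denominator = 76.2 * 1000 * 0.61 = 46482
BAC = (54.1 / 46482) * 100
BAC = 0.1164 g/dL

0.1164


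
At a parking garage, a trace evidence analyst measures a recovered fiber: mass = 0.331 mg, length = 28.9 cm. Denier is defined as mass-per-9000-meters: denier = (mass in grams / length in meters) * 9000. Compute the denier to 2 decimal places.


Denier calculation:
Mass in grams = 0.331 mg / 1000 = 0.000331 g
Length in meters = 28.9 cm / 100 = 0.289 m
Linear density = mass / length = 0.000331 / 0.289 = 0.00114533 g/m
Denier = (g/m) * 9000 = 0.00114533 * 9000 = 10.31

10.31


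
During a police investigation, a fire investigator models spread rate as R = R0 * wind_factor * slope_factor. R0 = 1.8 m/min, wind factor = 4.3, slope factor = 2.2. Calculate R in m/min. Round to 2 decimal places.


Fire spread rate calculation:
R = R0 * wind_factor * slope_factor
= 1.8 * 4.3 * 2.2
= 7.74 * 2.2
= 17.03 m/min

17.03


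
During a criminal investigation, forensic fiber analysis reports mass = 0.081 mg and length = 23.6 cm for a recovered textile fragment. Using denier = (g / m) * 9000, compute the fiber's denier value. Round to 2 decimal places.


Denier calculation:
Mass in grams = 0.081 mg / 1000 = 0.000081 g
Length in meters = 23.6 cm / 100 = 0.236 m
Linear density = mass / length = 0.000081 / 0.236 = 0.00034322 g/m
Denier = (g/m) * 9000 = 0.00034322 * 9000 = 3.09

3.09


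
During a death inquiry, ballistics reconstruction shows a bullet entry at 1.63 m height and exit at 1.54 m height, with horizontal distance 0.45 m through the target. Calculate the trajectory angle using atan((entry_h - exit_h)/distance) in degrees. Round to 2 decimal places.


Bullet trajectory angle:
Height difference = 1.63 - 1.54 = 0.09 m
angle = atan(0.09 / 0.45)
angle = atan(0.2)
angle = 11.31 degrees

11.31


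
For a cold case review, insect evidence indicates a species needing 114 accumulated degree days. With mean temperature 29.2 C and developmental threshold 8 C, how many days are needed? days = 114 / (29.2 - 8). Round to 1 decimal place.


Insect development time:
Effective temperature = avg_temp - T_base = 29.2 - 8 = 21.2 C
Days = ADD / effective_temp = 114 / 21.2 = 5.4 days

5.4


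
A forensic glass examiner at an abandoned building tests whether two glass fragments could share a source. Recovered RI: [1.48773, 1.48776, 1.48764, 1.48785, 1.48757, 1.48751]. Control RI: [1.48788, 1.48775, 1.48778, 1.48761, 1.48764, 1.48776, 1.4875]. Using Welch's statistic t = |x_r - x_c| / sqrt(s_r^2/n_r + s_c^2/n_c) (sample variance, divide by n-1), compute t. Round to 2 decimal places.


Welch's t-criterion for glass RI comparison:
Recovered mean = sum / n_r = 8.92606 / 6 = 1.4876767
Control mean = sum / n_c = 10.41392 / 7 = 1.4877029
Recovered sample variance s_r^2 = 1.60667e-08
Control sample variance s_c^2 = 1.60905e-08
Welch SE (unpooled) = sqrt(s_r^2/n_r + s_c^2/n_c) = sqrt(2.67778e-09 + 2.29864e-09) = sqrt(4.97642e-09) = 7.05437e-05
|mean_r - mean_c| = 2.61905e-05
t = 2.61905e-05 / 7.05437e-05 = 0.37

0.37


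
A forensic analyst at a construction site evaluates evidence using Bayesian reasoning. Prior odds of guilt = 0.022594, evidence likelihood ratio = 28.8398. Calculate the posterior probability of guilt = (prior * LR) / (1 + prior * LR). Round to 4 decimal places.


Bayesian evidence evaluation:
Posterior odds = prior_odds * LR = 0.022594 * 28.8398 = 0.6516064
Posterior probability = posterior_odds / (1 + posterior_odds)
= 0.6516064 / (1 + 0.6516064)
= 0.6516064 / 1.6516064
= 0.3945

0.3945


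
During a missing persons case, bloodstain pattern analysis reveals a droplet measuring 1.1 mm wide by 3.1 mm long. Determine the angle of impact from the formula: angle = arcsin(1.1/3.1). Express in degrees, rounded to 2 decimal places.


Blood spatter impact angle calculation:
width / length = 1.1 / 3.1 = 0.354839
angle = arcsin(0.354839)
angle = 20.78 degrees

20.78


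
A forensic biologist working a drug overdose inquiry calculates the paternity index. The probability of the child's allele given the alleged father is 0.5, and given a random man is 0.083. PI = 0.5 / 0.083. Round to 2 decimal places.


Paternity Index calculation:
PI = P(allele|father) / P(allele|random)
PI = 0.5 / 0.083
PI = 6.02

6.02


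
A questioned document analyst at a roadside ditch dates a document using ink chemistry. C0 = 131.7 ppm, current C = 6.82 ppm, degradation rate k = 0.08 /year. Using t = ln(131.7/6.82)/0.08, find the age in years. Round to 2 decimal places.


Document age estimation:
C0/C = 131.7 / 6.82 = 19.31085
ln(C0/C) = 2.960667
t = 2.960667 / 0.08 = 37.01 years

37.01


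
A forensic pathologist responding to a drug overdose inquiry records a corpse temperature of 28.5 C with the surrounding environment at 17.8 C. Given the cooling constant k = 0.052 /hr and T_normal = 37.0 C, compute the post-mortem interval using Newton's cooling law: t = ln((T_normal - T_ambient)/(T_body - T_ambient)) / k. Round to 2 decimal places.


Using Newton's law of cooling:
t = ln((T_normal - T_ambient) / (T_body - T_ambient)) / k
T_normal - T_ambient = 19.2
T_body - T_ambient = 10.7
Ratio = 1.794393
ln(ratio) = 0.584667
t = 0.584667 / 0.052 = 11.24 hours

11.24


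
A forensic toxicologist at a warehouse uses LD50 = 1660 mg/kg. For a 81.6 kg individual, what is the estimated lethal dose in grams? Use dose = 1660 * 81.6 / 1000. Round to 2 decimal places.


Lethal dose calculation:
Lethal dose = LD50 * body_weight / 1000
= 1660 * 81.6 / 1000
= 135456 / 1000
= 135.46 g

135.46


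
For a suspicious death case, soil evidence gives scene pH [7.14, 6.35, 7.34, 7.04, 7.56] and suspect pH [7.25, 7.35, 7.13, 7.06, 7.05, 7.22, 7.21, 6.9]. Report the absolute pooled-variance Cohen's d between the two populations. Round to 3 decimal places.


Pooled-variance Cohen's d for soil pH comparison:
Scene mean = 35.43 / 5 = 7.086
Suspect mean = 57.17 / 8 = 7.14625
Scene sample variance s_s^2 = 0.20898
Suspect sample variance s_c^2 = 0.019912
Pooled variance = ((n_s-1)*s_s^2 + (n_c-1)*s_c^2) / (n_s + n_c - 2) = 0.088664
Pooled SD = sqrt(0.088664) = 0.297765
Mean difference = -0.06025
|d| = |-0.06025| / 0.297765 = 0.202

0.202


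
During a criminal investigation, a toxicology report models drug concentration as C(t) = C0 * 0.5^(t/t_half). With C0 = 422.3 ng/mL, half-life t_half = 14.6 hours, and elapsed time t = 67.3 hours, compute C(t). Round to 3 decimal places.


Drug concentration decay:
Number of half-lives = t / t_half = 67.3 / 14.6 = 4.609589
Decay factor = 0.5^4.609589 = 0.04096146
C(t) = 422.3 * 0.04096146 = 17.298 ng/mL

17.298


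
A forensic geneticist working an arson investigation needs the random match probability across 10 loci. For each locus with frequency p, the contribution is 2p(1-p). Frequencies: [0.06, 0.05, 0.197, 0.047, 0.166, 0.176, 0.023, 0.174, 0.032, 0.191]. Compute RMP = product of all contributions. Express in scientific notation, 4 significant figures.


Computing RMP for 10 loci:
Locus 1: 2 * 0.06 * 0.94 = 0.1128
Locus 2: 2 * 0.05 * 0.95 = 0.095
Locus 3: 2 * 0.197 * 0.803 = 0.316382
Locus 4: 2 * 0.047 * 0.953 = 0.089582
Locus 5: 2 * 0.166 * 0.834 = 0.276888
Locus 6: 2 * 0.176 * 0.824 = 0.290048
Locus 7: 2 * 0.023 * 0.977 = 0.044942
Locus 8: 2 * 0.174 * 0.826 = 0.287448
Locus 9: 2 * 0.032 * 0.968 = 0.061952
Locus 10: 2 * 0.191 * 0.809 = 0.309038
RMP = 6.033e-09

6.033e-09


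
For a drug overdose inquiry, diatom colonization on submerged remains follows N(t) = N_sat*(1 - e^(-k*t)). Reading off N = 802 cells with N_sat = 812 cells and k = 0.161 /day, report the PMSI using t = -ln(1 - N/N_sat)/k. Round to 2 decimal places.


PMSI from diatom colonization curve:
N / N_sat = 802 / 812 = 0.987685
1 - N/N_sat = 0.012315
ln(1 - N/N_sat) = -4.396937
t = -ln(1 - N/N_sat) / k = -(-4.396937) / 0.161 = 27.31 days

27.31


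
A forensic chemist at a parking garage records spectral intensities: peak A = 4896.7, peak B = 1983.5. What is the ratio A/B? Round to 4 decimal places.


Spectral peak ratio:
Peak A = 4896.7 counts
Peak B = 1983.5 counts
Ratio = 4896.7 / 1983.5 = 2.4687

2.4687


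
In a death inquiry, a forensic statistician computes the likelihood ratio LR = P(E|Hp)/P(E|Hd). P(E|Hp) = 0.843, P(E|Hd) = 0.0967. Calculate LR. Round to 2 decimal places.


Likelihood ratio calculation:
LR = P(E|Hp) / P(E|Hd)
LR = 0.843 / 0.0967
LR = 8.72

8.72


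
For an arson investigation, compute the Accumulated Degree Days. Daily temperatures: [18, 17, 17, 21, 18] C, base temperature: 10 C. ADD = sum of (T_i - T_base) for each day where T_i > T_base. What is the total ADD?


Computing ADD day by day:
Day 1: max(0, 18 - 10) = 8
Day 2: max(0, 17 - 10) = 7
Day 3: max(0, 17 - 10) = 7
Day 4: max(0, 21 - 10) = 11
Day 5: max(0, 18 - 10) = 8
Total ADD = 41

41


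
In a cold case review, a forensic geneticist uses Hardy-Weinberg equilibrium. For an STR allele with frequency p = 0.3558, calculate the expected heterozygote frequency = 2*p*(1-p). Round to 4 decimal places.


Hardy-Weinberg heterozygote frequency:
q = 1 - p = 1 - 0.3558 = 0.6442
2pq = 2 * 0.3558 * 0.6442 = 0.4584

0.4584


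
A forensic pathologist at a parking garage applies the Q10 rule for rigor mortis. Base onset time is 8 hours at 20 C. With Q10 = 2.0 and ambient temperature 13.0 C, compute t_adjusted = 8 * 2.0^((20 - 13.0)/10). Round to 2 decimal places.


Rigor mortis time adjustment:
Exponent = (T_ref - T_actual) / 10 = (20 - 13.0) / 10 = 0.7
Q10 factor = 2.0^0.7 = 1.6245
t_adjusted = 8 * 1.6245 = 13.00 hours

13.00


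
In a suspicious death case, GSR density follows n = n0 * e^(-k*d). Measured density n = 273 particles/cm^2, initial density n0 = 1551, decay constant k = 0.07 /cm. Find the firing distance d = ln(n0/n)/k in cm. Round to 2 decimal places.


GSR distance calculation:
n0/n = 1551 / 273 = 5.681319
ln(n0/n) = 1.737183
d = 1.737183 / 0.07 = 24.82 cm

24.82


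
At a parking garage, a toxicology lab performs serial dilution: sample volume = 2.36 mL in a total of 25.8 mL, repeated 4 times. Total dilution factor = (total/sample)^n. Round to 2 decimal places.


Dilution factor calculation:
Single dilution = V_total / V_sample = 25.8 / 2.36 ≈ 10.932203
Number of dilutions = 4
Total DF = (25.8 / 2.36)^4 (full precision, rounded at the end) = 14283.37

14283.37


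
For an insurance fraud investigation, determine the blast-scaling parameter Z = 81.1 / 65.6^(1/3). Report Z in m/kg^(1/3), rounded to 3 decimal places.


Scaled distance calculation:
W^(1/3) = 65.6^(1/3) = 4.033059
Z = R / W^(1/3) = 81.1 / 4.033059
Z = 20.109 m/kg^(1/3)

20.109


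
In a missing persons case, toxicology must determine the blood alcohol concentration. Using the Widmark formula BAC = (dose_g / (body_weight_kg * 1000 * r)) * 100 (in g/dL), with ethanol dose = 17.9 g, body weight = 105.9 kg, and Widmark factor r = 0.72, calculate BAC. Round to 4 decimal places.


Applying the Widmark formula:
BAC = (dose_g / (body_wt * 1000 * r)) * 100
Denominator = 105.9 * 1000 * 0.72 = 76248
BAC = (17.9 / 76248) * 100
BAC = 0.0235 g/dL

0.0235


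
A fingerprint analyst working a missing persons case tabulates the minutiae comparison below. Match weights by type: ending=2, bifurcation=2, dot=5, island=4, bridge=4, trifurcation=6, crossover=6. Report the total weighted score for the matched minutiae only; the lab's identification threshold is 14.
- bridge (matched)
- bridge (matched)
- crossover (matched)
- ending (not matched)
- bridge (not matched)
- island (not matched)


Weighted minutiae match score:
  bridge: matched, +4 (running total 4)
  bridge: matched, +4 (running total 8)
  crossover: matched, +6 (running total 14)
  ending: not matched, +0
  bridge: not matched, +0
  island: not matched, +0
Total score = 14
Threshold = 14; verdict = identification

14


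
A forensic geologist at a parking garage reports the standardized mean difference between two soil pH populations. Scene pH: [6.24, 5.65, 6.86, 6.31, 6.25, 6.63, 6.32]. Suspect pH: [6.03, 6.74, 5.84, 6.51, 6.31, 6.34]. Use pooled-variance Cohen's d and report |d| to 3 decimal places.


Pooled-variance Cohen's d for soil pH comparison:
Scene mean = 44.26 / 7 = 6.322857
Suspect mean = 37.77 / 6 = 6.295
Scene sample variance s_s^2 = 0.141324
Suspect sample variance s_c^2 = 0.10475
Pooled variance = ((n_s-1)*s_s^2 + (n_c-1)*s_c^2) / (n_s + n_c - 2) = 0.124699
Pooled SD = sqrt(0.124699) = 0.353127
Mean difference = 0.027857
|d| = |0.027857| / 0.353127 = 0.079

0.079


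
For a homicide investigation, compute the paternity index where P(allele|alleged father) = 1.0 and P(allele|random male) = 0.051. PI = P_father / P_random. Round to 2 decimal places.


Paternity Index calculation:
PI = P(allele|father) / P(allele|random)
PI = 1.0 / 0.051
PI = 19.61

19.61


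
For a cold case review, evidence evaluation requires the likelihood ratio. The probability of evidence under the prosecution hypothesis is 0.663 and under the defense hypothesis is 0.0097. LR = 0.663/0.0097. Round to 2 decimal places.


Likelihood ratio calculation:
LR = P(E|Hp) / P(E|Hd)
LR = 0.663 / 0.0097
LR = 68.35

68.35


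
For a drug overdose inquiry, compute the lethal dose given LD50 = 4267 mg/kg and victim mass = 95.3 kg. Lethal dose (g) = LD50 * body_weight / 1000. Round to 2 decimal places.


Lethal dose calculation:
Lethal dose = LD50 * body_weight / 1000
= 4267 * 95.3 / 1000
= 406645.1 / 1000
= 406.65 g

406.65


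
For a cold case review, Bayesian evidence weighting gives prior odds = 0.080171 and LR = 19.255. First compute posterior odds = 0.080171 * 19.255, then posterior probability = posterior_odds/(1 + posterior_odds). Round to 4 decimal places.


Bayesian evidence evaluation:
Posterior odds = prior_odds * LR = 0.080171 * 19.255 = 1.543693
Posterior probability = posterior_odds / (1 + posterior_odds)
= 1.543693 / (1 + 1.543693)
= 1.543693 / 2.543693
= 0.6069

0.6069


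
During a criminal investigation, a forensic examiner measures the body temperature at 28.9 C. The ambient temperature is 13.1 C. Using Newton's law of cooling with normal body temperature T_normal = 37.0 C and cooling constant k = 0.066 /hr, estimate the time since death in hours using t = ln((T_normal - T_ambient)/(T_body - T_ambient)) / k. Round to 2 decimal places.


Using Newton's law of cooling:
t = ln((T_normal - T_ambient) / (T_body - T_ambient)) / k
T_normal - T_ambient = 23.9
T_body - T_ambient = 15.8
Ratio = 1.512658
ln(ratio) = 0.413868
t = 0.413868 / 0.066 = 6.27 hours

6.27


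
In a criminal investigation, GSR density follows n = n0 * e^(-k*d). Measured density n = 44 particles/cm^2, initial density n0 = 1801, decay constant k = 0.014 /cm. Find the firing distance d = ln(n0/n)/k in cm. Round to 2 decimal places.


GSR distance calculation:
n0/n = 1801 / 44 = 40.931818
ln(n0/n) = 3.711908
d = 3.711908 / 0.014 = 265.14 cm

265.14


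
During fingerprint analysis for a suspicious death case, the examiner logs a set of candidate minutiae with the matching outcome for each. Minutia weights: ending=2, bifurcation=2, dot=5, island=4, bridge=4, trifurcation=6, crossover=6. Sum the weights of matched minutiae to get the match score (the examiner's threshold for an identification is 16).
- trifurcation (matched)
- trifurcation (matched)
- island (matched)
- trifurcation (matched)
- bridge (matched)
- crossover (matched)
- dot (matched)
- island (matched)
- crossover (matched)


Weighted minutiae match score:
  trifurcation: matched, +6 (running total 6)
  trifurcation: matched, +6 (running total 12)
  island: matched, +4 (running total 16)
  trifurcation: matched, +6 (running total 22)
  bridge: matched, +4 (running total 26)
  crossover: matched, +6 (running total 32)
  dot: matched, +5 (running total 37)
  island: matched, +4 (running total 41)
  crossover: matched, +6 (running total 47)
Total score = 47
Threshold = 16; verdict = identification

47


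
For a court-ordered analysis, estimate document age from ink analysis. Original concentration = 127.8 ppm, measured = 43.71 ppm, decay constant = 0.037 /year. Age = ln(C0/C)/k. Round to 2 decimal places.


Document age estimation:
C0/C = 127.8 / 43.71 = 2.923816
ln(C0/C) = 1.07289
t = 1.07289 / 0.037 = 29.00 years

29.00


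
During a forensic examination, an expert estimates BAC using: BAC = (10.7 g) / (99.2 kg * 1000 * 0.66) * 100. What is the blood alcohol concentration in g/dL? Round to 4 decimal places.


Applying the Widmark formula:
BAC = (dose_g / (body_wt * 1000 * r)) * 100
Denominator = 99.2 * 1000 * 0.66 = 65472
BAC = (10.7 / 65472) * 100
BAC = 0.0163 g/dL

0.0163


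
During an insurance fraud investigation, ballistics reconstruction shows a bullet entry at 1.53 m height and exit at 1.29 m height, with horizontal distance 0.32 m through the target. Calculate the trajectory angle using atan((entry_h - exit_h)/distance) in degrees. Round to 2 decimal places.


Bullet trajectory angle:
Height difference = 1.53 - 1.29 = 0.24 m
angle = atan(0.24 / 0.32)
angle = atan(0.75)
angle = 36.87 degrees

36.87


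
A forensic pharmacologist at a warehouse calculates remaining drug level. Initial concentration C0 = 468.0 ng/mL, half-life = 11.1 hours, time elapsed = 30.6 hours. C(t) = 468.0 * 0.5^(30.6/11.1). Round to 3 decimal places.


Drug concentration decay:
Number of half-lives = t / t_half = 30.6 / 11.1 = 2.756757
Decay factor = 0.5^2.756757 = 0.1479563
C(t) = 468.0 * 0.1479563 = 69.244 ng/mL

69.244


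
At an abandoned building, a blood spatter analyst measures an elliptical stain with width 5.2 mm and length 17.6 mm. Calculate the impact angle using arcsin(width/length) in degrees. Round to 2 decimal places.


Blood spatter impact angle calculation:
width / length = 5.2 / 17.6 = 0.295455
angle = arcsin(0.295455)
angle = 17.18 degrees

17.18


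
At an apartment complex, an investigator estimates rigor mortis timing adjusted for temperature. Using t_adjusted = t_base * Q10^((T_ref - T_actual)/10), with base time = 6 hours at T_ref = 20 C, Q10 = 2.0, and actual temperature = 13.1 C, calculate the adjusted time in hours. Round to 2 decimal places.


Rigor mortis time adjustment:
Exponent = (T_ref - T_actual) / 10 = (20 - 13.1) / 10 = 0.69
Q10 factor = 2.0^0.69 = 1.61328
t_adjusted = 6 * 1.61328 = 9.68 hours

9.68


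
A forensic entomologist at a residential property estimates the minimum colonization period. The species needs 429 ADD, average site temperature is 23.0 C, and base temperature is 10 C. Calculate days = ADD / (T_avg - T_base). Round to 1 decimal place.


Insect development time:
Effective temperature = avg_temp - T_base = 23.0 - 10 = 13.0 C
Days = ADD / effective_temp = 429 / 13.0 = 33.0 days

33.0


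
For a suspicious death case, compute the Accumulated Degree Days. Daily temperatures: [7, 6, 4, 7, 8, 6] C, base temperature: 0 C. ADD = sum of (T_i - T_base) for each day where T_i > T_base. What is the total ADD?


Computing ADD day by day:
Day 1: max(0, 7 - 0) = 7
Day 2: max(0, 6 - 0) = 6
Day 3: max(0, 4 - 0) = 4
Day 4: max(0, 7 - 0) = 7
Day 5: max(0, 8 - 0) = 8
Day 6: max(0, 6 - 0) = 6
Total ADD = 38

38


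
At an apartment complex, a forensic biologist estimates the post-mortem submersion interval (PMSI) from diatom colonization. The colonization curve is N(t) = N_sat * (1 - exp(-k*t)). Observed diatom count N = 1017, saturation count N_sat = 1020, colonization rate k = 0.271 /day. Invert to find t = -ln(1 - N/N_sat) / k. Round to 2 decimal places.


PMSI from diatom colonization curve:
N / N_sat = 1017 / 1020 = 0.997059
1 - N/N_sat = 0.002941
ln(1 - N/N_sat) = -5.829006
t = -ln(1 - N/N_sat) / k = -(-5.829006) / 0.271 = 21.51 days

21.51


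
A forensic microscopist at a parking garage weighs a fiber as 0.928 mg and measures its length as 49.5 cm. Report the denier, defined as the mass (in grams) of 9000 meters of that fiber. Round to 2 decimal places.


Denier calculation:
Mass in grams = 0.928 mg / 1000 = 0.000928 g
Length in meters = 49.5 cm / 100 = 0.495 m
Linear density = mass / length = 0.000928 / 0.495 = 0.00187475 g/m
Denier = (g/m) * 9000 = 0.00187475 * 9000 = 16.87

16.87


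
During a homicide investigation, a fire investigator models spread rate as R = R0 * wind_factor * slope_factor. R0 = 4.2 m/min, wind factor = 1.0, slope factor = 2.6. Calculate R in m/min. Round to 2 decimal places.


Fire spread rate calculation:
R = R0 * wind_factor * slope_factor
= 4.2 * 1.0 * 2.6
= 4.2 * 2.6
= 10.92 m/min

10.92


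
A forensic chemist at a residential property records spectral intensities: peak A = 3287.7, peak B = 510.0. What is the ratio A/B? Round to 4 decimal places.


Spectral peak ratio:
Peak A = 3287.7 counts
Peak B = 510.0 counts
Ratio = 3287.7 / 510.0 = 6.4465

6.4465


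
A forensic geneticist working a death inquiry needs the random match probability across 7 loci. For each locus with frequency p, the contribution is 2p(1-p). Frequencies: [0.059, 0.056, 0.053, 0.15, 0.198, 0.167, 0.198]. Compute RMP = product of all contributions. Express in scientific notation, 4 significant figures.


Computing RMP for 7 loci:
Locus 1: 2 * 0.059 * 0.941 = 0.111038
Locus 2: 2 * 0.056 * 0.944 = 0.105728
Locus 3: 2 * 0.053 * 0.947 = 0.100382
Locus 4: 2 * 0.15 * 0.85 = 0.255
Locus 5: 2 * 0.198 * 0.802 = 0.317592
Locus 6: 2 * 0.167 * 0.833 = 0.278222
Locus 7: 2 * 0.198 * 0.802 = 0.317592
RMP = 8.433e-06

8.433e-06


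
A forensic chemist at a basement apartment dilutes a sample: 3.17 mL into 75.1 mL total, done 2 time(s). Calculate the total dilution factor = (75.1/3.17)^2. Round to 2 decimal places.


Dilution factor calculation:
Single dilution = V_total / V_sample = 75.1 / 3.17 ≈ 23.690852
Number of dilutions = 2
Total DF = (75.1 / 3.17)^2 (full precision, rounded at the end) = 561.26

561.26


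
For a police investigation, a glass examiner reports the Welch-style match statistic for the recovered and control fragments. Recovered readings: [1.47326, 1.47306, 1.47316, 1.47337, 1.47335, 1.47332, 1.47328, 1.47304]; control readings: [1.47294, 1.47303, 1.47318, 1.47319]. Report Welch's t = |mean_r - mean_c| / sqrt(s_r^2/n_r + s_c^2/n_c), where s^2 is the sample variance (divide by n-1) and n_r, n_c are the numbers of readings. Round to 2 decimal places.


Welch's t-criterion for glass RI comparison:
Recovered mean = sum / n_r = 11.78584 / 8 = 1.47323
Control mean = sum / n_c = 5.89234 / 4 = 1.473085
Recovered sample variance s_r^2 = 1.64857e-08
Control sample variance s_c^2 = 1.47e-08
Welch SE (unpooled) = sqrt(s_r^2/n_r + s_c^2/n_c) = sqrt(2.06071e-09 + 3.675e-09) = sqrt(5.73571e-09) = 7.57345e-05
|mean_r - mean_c| = 0.000145
t = 0.000145 / 7.57345e-05 = 1.91

1.91


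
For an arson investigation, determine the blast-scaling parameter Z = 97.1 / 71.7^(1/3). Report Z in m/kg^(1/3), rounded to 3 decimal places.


Scaled distance calculation:
W^(1/3) = 71.7^(1/3) = 4.154382
Z = R / W^(1/3) = 97.1 / 4.154382
Z = 23.373 m/kg^(1/3)

23.373


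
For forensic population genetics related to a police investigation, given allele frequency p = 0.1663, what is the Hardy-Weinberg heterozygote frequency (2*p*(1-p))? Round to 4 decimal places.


Hardy-Weinberg heterozygote frequency:
q = 1 - p = 1 - 0.1663 = 0.8337
2pq = 2 * 0.1663 * 0.8337 = 0.2773

0.2773


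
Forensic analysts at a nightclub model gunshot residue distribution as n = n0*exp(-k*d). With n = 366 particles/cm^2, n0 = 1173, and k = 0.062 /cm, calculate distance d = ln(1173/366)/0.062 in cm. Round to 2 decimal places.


GSR distance calculation:
n0/n = 1173 / 366 = 3.204918
ln(n0/n) = 1.164687
d = 1.164687 / 0.062 = 18.79 cm

18.79


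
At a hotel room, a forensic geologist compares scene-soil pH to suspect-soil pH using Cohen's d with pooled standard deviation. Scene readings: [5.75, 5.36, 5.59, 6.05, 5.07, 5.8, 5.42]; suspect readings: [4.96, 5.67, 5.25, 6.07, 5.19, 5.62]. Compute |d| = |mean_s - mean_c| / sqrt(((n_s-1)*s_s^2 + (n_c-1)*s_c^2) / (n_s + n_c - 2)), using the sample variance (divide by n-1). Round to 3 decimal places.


Pooled-variance Cohen's d for soil pH comparison:
Scene mean = 39.04 / 7 = 5.577143
Suspect mean = 32.76 / 6 = 5.46
Scene sample variance s_s^2 = 0.10539
Suspect sample variance s_c^2 = 0.16176
Pooled variance = ((n_s-1)*s_s^2 + (n_c-1)*s_c^2) / (n_s + n_c - 2) = 0.131013
Pooled SD = sqrt(0.131013) = 0.361957
Mean difference = 0.117143
|d| = |0.117143| / 0.361957 = 0.324

0.324


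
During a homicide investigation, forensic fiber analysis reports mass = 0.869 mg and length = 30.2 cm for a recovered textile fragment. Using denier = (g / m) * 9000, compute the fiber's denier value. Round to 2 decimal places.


Denier calculation:
Mass in grams = 0.869 mg / 1000 = 0.000869 g
Length in meters = 30.2 cm / 100 = 0.302 m
Linear density = mass / length = 0.000869 / 0.302 = 0.00287748 g/m
Denier = (g/m) * 9000 = 0.00287748 * 9000 = 25.90

25.90


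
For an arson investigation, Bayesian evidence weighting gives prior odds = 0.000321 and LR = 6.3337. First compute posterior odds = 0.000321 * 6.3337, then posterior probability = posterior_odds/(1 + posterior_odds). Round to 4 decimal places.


Bayesian evidence evaluation:
Posterior odds = prior_odds * LR = 0.000321 * 6.3337 = 0.002033118
Posterior probability = posterior_odds / (1 + posterior_odds)
= 0.002033118 / (1 + 0.002033118)
= 0.002033118 / 1.002033118
= 0.0020

0.0020


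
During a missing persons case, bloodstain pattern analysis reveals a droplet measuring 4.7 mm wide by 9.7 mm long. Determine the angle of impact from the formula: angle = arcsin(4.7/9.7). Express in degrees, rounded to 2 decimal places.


Blood spatter impact angle calculation:
width / length = 4.7 / 9.7 = 0.484536
angle = arcsin(0.484536)
angle = 28.98 degrees

28.98


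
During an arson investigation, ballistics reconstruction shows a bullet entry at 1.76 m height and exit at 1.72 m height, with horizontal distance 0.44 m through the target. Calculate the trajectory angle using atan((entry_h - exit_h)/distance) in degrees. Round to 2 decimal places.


Bullet trajectory angle:
Height difference = 1.76 - 1.72 = 0.04 m
angle = atan(0.04 / 0.44)
angle = atan(0.090909)
angle = 5.19 degrees

5.19


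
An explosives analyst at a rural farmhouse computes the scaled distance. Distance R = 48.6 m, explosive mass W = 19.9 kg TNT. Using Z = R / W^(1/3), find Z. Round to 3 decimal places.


Scaled distance calculation:
W^(1/3) = 19.9^(1/3) = 2.709886
Z = R / W^(1/3) = 48.6 / 2.709886
Z = 17.934 m/kg^(1/3)

17.934


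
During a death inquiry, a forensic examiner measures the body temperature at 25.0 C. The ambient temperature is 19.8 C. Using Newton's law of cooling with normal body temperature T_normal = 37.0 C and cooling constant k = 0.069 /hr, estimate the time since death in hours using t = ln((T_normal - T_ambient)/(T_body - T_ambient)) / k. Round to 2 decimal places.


Using Newton's law of cooling:
t = ln((T_normal - T_ambient) / (T_body - T_ambient)) / k
T_normal - T_ambient = 17.2
T_body - T_ambient = 5.2
Ratio = 3.307692
ln(ratio) = 1.196251
t = 1.196251 / 0.069 = 17.34 hours

17.34


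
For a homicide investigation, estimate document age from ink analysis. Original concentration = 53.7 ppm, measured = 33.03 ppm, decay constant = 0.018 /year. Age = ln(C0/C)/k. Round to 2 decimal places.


Document age estimation:
C0/C = 53.7 / 33.03 = 1.625795
ln(C0/C) = 0.485997
t = 0.485997 / 0.018 = 27.00 years

27.00


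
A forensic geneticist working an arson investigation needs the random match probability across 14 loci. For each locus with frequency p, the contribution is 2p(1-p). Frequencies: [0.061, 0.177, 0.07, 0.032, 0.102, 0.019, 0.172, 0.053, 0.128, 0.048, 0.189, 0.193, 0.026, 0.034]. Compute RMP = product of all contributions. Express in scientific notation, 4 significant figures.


Computing RMP for 14 loci:
Locus 1: 2 * 0.061 * 0.939 = 0.114558
Locus 2: 2 * 0.177 * 0.823 = 0.291342
Locus 3: 2 * 0.07 * 0.93 = 0.1302
Locus 4: 2 * 0.032 * 0.968 = 0.061952
Locus 5: 2 * 0.102 * 0.898 = 0.183192
Locus 6: 2 * 0.019 * 0.981 = 0.037278
Locus 7: 2 * 0.172 * 0.828 = 0.284832
Locus 8: 2 * 0.053 * 0.947 = 0.100382
Locus 9: 2 * 0.128 * 0.872 = 0.223232
Locus 10: 2 * 0.048 * 0.952 = 0.091392
Locus 11: 2 * 0.189 * 0.811 = 0.306558
Locus 12: 2 * 0.193 * 0.807 = 0.311502
Locus 13: 2 * 0.026 * 0.974 = 0.050648
Locus 14: 2 * 0.034 * 0.966 = 0.065688
RMP = 3.407e-13

3.407e-13
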